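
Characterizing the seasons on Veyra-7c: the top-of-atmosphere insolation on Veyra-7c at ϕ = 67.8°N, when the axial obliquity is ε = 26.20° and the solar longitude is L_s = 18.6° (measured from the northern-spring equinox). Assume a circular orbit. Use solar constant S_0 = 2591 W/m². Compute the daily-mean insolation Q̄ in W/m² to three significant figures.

Q̄ ≈ 496 W/m²

Solar declination: sin δ = sin ε · sin L_s = sin 26.20° × sin 18.6° = 0.14082, so δ = +8.095°.
cos h₀ = −tan(+67.8°) tan(+8.095°) = -0.3485, h₀ = 1.9268 rad.
Bracket: h₀ sin ϕ sin δ + cos ϕ cos δ sin h₀ = 1.9268×0.92587×0.14082 + 0.37784×0.99003×0.93729 = 0.251218 + 0.350615 = 0.601833.
Q̄ = (S_0/π) × [bracket] = (2591/π) × 0.601833 = 496.4 W/m².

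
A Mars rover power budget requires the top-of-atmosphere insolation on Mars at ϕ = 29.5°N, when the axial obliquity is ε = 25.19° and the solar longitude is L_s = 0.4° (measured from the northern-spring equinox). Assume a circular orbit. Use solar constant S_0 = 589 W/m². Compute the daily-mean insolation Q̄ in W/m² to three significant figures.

Q̄ ≈ 164 W/m²

Solar declination: sin δ = sin ε · sin L_s = sin 25.19° × sin 0.4° = 0.00297, so δ = +0.170°.
cos h₀ = −tan(+29.5°) tan(+0.170°) = -0.0017, h₀ = 1.5725 rad.
Bracket: h₀ sin ϕ sin δ + cos ϕ cos δ sin h₀ = 1.5725×0.49242×0.00297 + 0.87036×1.00000×1.00000 = 0.002300 + 0.870360 = 0.872660.
Q̄ = (S_0/π) × [bracket] = (589/π) × 0.872660 = 163.6 W/m².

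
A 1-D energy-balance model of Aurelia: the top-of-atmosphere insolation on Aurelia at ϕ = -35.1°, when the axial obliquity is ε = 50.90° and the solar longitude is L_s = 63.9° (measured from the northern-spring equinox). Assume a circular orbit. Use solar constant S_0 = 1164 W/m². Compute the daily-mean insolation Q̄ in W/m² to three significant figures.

Q̄ ≈ 37.2 W/m²

Solar declination: sin δ = sin ε · sin L_s = sin 50.90° × sin 63.9° = 0.69691, so δ = +44.180°.
cos h₀ = −tan(-35.1°) tan(+44.180°) = 0.6830, h₀ = 0.8190 rad.
Bracket: h₀ sin ϕ sin δ + cos ϕ cos δ sin h₀ = 0.8190×-0.57501×0.69691 + 0.81815×0.71716×0.73045 = -0.328198 + 0.428587 = 0.100389.
Q̄ = (S_0/π) × [bracket] = (1164/π) × 0.100389 = 37.20 W/m².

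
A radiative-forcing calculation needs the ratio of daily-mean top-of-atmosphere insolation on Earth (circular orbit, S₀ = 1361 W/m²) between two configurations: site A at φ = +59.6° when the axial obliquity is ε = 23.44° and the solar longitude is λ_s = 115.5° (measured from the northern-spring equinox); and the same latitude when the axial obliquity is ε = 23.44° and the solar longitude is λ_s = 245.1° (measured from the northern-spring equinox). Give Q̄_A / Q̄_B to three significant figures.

— Configuration A (φ=+59.6°):
Solar declination: sin δ = sin ε · sin λ_s = sin 23.44° × sin 115.5° = 0.35904, so δ = +21.041°.
cos H₀ = −tan(+59.6°) tan(+21.041°) = -0.6557, H₀ = 2.2859 rad.
Bracket: H₀ sin φ sin δ + cos φ cos δ sin H₀ = 2.2859×0.86251×0.35904 + 0.50603×0.93332×0.75503 = 0.707887 + 0.356592 = 1.064479.
Q̄ = (S₀/π) × [bracket] = (1361/π) × 1.064479 = 461.15 W/m².
— Configuration B (φ=+59.6°):
Solar declination: sin δ = sin ε · sin λ_s = sin 23.44° × sin 245.1° = -0.36081, so δ = -21.150°.
cos H₀ = −tan(+59.6°) tan(-21.150°) = 0.6594, H₀ = 0.8508 rad.
Bracket: H₀ sin φ sin δ + cos φ cos δ sin H₀ = 0.8508×0.86251×-0.36081 + 0.50603×0.93264×0.75179 = -0.264771 + 0.354803 = 0.090032.
Q̄ = (S₀/π) × [bracket] = (1361/π) × 0.090032 = 39.004 W/m².
Ratio Q̄_A / Q̄_B = 461.15 / 39.004 = 11.82.

Q̄_A / Q̄_B ≈ 11.8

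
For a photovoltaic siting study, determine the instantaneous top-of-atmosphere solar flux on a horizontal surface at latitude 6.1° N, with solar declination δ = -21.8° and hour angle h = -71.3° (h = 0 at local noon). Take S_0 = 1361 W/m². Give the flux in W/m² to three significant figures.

cos θ_z = sin ϕ sin δ + cos ϕ cos δ cos h = -0.039463 + 0.295999 = 0.256536.
Flux = S_0 · cos θ_z = 1361 × 0.256536 = 349.1 W/m².

349 W/m²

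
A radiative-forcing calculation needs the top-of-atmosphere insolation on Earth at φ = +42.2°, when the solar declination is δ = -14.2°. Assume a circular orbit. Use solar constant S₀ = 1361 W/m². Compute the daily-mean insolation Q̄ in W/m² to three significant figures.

cos H₀ = −tan(+42.2°) tan(-14.200°) = 0.2294, H₀ = 1.3393 rad.
Bracket: H₀ sin φ sin δ + cos φ cos δ sin H₀ = 1.3393×0.67172×-0.24531 + 0.74080×0.96945×0.97332 = -0.220689 + 0.699008 = 0.478319.
Q̄ = (S₀/π) × [bracket] = (1361/π) × 0.478319 = 207.2 W/m².

Q̄ ≈ 207 W/m²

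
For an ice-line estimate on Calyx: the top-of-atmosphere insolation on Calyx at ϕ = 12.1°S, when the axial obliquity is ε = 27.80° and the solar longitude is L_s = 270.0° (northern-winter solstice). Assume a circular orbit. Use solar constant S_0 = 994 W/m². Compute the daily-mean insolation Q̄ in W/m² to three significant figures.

Q̄ ≈ 324 W/m²

Solar declination: sin δ = sin ε · sin L_s = sin 27.80° × sin 270.0° = -0.46639, so δ = -27.800°.
cos h₀ = −tan(-12.1°) tan(-27.800°) = -0.1130, h₀ = 1.6841 rad.
Bracket: h₀ sin ϕ sin δ + cos ϕ cos δ sin h₀ = 1.6841×-0.20962×-0.46639 + 0.97778×0.88458×0.99359 = 0.164645 + 0.859380 = 1.024025.
Q̄ = (S_0/π) × [bracket] = (994/π) × 1.024025 = 324.0 W/m².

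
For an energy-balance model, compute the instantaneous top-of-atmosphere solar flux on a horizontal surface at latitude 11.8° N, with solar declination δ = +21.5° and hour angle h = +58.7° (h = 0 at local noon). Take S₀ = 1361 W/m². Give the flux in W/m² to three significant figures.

746 W/m²

cos θ_z = sin φ sin δ + cos φ cos δ cos h = 0.074948 + 0.473155 = 0.548103.
Flux = S₀ · cos θ_z = 1361 × 0.548103 = 746.0 W/m².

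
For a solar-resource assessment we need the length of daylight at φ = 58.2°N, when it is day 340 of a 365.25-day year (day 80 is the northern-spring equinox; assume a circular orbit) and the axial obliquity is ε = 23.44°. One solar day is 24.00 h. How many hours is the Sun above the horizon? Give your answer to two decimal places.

Solar longitude: λ_s = 360° × (340 − 80)/365.25 = 256.263°.
sin δ = sin 23.44° × sin 256.263° = -0.38641, so δ = -22.731°.
cos H₀ = −tan φ · tan δ = −tan(+58.2°) × tan(-22.731°) = 0.6757, so H₀ = 0.8289 rad = 47.49°.
Daylight = 2H₀/(2π) × 24.00 h = (0.8289/π) × 24.00 = 6.33 h.

6.33 h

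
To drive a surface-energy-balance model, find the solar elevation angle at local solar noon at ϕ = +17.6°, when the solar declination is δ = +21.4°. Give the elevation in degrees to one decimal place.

At local noon the hour angle is zero, so the zenith angle equals |ϕ − δ| = |+17.6° − (+21.400°)| = 3.800°.
Elevation = 90° − 3.800° = 86.2°.

86.2°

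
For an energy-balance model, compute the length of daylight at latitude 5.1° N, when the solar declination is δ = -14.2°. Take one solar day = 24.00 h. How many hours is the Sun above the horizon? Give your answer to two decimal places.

cos h₀ = −tan ϕ · tan δ = −tan(+5.1°) × tan(-14.200°) = 0.0226, so h₀ = 1.5482 rad = 88.71°.
Daylight = 2h₀/(2π) × 24.00 h = (1.5482/π) × 24.00 = 11.83 h.

11.83 h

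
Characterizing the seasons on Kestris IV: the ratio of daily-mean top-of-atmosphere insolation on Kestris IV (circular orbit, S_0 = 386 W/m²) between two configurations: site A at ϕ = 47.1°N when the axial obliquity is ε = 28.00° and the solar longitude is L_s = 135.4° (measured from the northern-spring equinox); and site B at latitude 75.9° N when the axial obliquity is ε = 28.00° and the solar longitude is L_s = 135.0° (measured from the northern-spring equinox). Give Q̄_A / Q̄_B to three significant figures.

Q̄_A / Q̄_B ≈ 1.06

— Configuration A (ϕ=+47.1°):
Solar declination: sin δ = sin ε · sin L_s = sin 28.00° × sin 135.4° = 0.32964, so δ = +19.247°.
cos h₀ = −tan(+47.1°) tan(+19.247°) = -0.3757, h₀ = 1.9560 rad.
Bracket: h₀ sin ϕ sin δ + cos ϕ cos δ sin h₀ = 1.9560×0.73254×0.32964 + 0.68072×0.94411×0.92673 = 0.472324 + 0.595586 = 1.067910.
Q̄ = (S_0/π) × [bracket] = (386/π) × 1.067910 = 131.21 W/m².
— Configuration B (ϕ=+75.9°):
Solar declination: sin δ = sin ε · sin L_s = sin 28.00° × sin 135.0° = 0.33197, so δ = +19.388°.
cos h₀ = −tan(+75.9°) tan(+19.388°) = -1.4011 ≤ −1 ⇒ polar day, h₀ = π.
Bracket: h₀ sin ϕ sin δ + cos ϕ cos δ sin h₀ = 3.1416×0.96987×0.33197 + 0.24362×0.94329×0.00000 = 1.011494 + 0.000000 = 1.011494.
Q̄ = (S_0/π) × [bracket] = (386/π) × 1.011494 = 124.28 W/m².
Ratio Q̄_A / Q̄_B = 131.21 / 124.28 = 1.056.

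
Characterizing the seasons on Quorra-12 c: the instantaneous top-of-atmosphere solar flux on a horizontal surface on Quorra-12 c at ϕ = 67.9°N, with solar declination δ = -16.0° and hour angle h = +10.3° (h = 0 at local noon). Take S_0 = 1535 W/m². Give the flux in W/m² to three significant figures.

cos θ_z = sin ϕ sin δ + cos ϕ cos δ cos h = -0.255386 + 0.355822 = 0.100436.
Flux = S_0 · cos θ_z = 1535 × 0.100436 = 154.2 W/m².

154 W/m²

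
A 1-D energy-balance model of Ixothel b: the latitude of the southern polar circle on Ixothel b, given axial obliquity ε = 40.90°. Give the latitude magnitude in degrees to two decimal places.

The polar circle is the lowest latitude that experiences at least one full rotation of continuous darkness at the northern-summer solstice; it lies at |φ| = 90° − ε = 90° − 40.90° = 49.10°.

49.10°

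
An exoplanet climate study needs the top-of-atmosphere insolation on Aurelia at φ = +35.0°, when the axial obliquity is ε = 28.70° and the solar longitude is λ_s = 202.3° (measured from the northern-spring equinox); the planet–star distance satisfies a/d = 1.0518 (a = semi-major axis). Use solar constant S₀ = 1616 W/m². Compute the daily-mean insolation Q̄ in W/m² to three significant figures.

Solar declination: sin δ = sin ε · sin λ_s = sin 28.70° × sin 202.3° = -0.18222, so δ = -10.499°.
cos H₀ = −tan(+35.0°) tan(-10.499°) = 0.1298, H₀ = 1.4407 rad.
Bracket: H₀ sin φ sin δ + cos φ cos δ sin H₀ = 1.4407×0.57358×-0.18222 + 0.81915×0.98326×0.99154 = -0.150579 + 0.798623 = 0.648044.
Inverse-square distance factor (a/d)² = 1.0518² = 1.106283.
Q̄ = (S₀/π) × 1.106283 × [bracket] = (1616/π) × 1.106283 × 0.648044 = 368.8 W/m².

Q̄ ≈ 369 W/m²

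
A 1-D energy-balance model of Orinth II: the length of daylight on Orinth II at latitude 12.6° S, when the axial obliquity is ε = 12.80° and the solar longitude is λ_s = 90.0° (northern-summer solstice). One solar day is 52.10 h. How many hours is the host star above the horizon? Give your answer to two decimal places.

Solar declination: sin δ = sin ε · sin λ_s = sin 12.80° × sin 90.0° = 0.22155, so δ = +12.800°.
cos H₀ = −tan φ · tan δ = −tan(-12.6°) × tan(+12.800°) = 0.0508, so H₀ = 1.5200 rad = 87.09°.
Daylight = 2H₀/(2π) × 52.10 h = (1.5200/π) × 52.10 = 25.21 h.

25.21 h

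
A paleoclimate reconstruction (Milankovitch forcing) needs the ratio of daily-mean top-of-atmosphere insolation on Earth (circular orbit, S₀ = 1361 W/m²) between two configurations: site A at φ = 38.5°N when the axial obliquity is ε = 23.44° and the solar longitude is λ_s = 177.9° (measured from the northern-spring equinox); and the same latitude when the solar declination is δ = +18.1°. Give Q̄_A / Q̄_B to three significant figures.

Q̄_A / Q̄_B ≈ 0.743

— Configuration A (φ=+38.5°):
Solar declination: sin δ = sin ε · sin λ_s = sin 23.44° × sin 177.9° = 0.01458, so δ = +0.835°.
cos H₀ = −tan(+38.5°) tan(+0.835°) = -0.0116, H₀ = 1.5824 rad.
Bracket: H₀ sin φ sin δ + cos φ cos δ sin H₀ = 1.5824×0.62251×0.01458 + 0.78261×0.99989×0.99993 = 0.014362 + 0.782469 = 0.796831.
Q̄ = (S₀/π) × [bracket] = (1361/π) × 0.796831 = 345.20 W/m².
— Configuration B (φ=+38.5°):
cos H₀ = −tan(+38.5°) tan(+18.100°) = -0.2600, H₀ = 1.8338 rad.
Bracket: H₀ sin φ sin δ + cos φ cos δ sin H₀ = 1.8338×0.62251×0.31068 + 0.78261×0.95052×0.96561 = 0.354659 + 0.718304 = 1.072963.
Q̄ = (S₀/π) × [bracket] = (1361/π) × 1.072963 = 464.83 W/m².
Ratio Q̄_A / Q̄_B = 345.20 / 464.83 = 0.7426.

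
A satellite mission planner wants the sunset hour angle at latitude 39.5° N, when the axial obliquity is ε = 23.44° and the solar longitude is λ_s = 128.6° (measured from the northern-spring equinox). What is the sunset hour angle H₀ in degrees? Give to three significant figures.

H₀ = 106°

Solar declination: sin δ = sin ε · sin λ_s = sin 23.44° × sin 128.6° = 0.31088, so δ = +18.112°.
cos H₀ = −tan φ · tan δ = −tan(+39.5°) × tan(+18.112°) = -0.2696, so H₀ = 1.8438 rad = 105.64°.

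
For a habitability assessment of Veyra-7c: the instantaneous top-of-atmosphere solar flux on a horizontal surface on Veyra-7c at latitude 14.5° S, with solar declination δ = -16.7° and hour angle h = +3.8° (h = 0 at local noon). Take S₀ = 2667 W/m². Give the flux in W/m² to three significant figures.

cos θ_z = sin φ sin δ + cos φ cos δ cos h = 0.071949 + 0.925275 = 0.997224.
Flux = S₀ · cos θ_z = 2667 × 0.997224 = 2660 W/m².

2.66e+03 W/m²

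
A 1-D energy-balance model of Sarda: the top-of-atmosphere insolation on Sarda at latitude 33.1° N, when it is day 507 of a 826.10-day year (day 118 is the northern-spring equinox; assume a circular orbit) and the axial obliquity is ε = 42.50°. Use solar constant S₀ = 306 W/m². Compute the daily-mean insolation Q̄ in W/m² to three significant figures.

Q̄ ≈ 91.5 W/m²

Solar longitude: λ_s = 360° × (507 − 118)/826.10 = 169.519°.
sin δ = sin 42.50° × sin 169.519° = 0.12289, so δ = +7.059°.
cos H₀ = −tan(+33.1°) tan(+7.059°) = -0.0807, H₀ = 1.6516 rad.
Bracket: H₀ sin φ sin δ + cos φ cos δ sin H₀ = 1.6516×0.54610×0.12289 + 0.83772×0.99242×0.99674 = 0.110839 + 0.828660 = 0.939499.
Q̄ = (S₀/π) × [bracket] = (306/π) × 0.939499 = 91.51 W/m².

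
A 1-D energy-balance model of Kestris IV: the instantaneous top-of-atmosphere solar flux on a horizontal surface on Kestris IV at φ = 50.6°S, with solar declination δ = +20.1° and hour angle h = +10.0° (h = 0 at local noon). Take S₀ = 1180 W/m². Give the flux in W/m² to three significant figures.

cos θ_z = sin φ sin δ + cos φ cos δ cos h = -0.265557 + 0.587016 = 0.321459.
Flux = S₀ · cos θ_z = 1180 × 0.321459 = 379.3 W/m².

379 W/m²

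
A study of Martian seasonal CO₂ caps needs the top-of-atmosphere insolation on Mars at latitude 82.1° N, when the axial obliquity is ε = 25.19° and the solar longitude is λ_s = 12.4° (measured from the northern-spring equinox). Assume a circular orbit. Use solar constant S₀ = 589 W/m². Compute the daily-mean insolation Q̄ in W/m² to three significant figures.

Solar declination: sin δ = sin ε · sin λ_s = sin 25.19° × sin 12.4° = 0.09140, so δ = +5.244°.
cos H₀ = −tan(+82.1°) tan(+5.244°) = -0.6614, H₀ = 2.2935 rad.
Bracket: H₀ sin φ sin δ + cos φ cos δ sin H₀ = 2.2935×0.99051×0.09140 + 0.13744×0.99581×0.75001 = 0.207637 + 0.102649 = 0.310286.
Q̄ = (S₀/π) × [bracket] = (589/π) × 0.310286 = 58.17 W/m².

Q̄ ≈ 58.2 W/m²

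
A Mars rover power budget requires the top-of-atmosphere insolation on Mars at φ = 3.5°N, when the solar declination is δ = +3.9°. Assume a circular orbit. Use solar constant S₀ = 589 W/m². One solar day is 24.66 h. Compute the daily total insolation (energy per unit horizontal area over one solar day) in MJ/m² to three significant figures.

16.7 MJ/m²

cos H₀ = −tan(+3.5°) tan(+3.900°) = -0.0042, H₀ = 1.5750 rad.
Bracket: H₀ sin φ sin δ + cos φ cos δ sin H₀ = 1.5750×0.06105×0.06802 + 0.99813×0.99768×0.99999 = 0.006540 + 0.995804 = 1.002344.
Q̄ = (S₀/π) × [bracket] = (589/π) × 1.002344 = 187.92 W/m².
Daily total = Q̄ × 24.66 h × 3600 s/h = 187.92 × 24.66 × 3600 / 10⁶ = 16.68 MJ/m².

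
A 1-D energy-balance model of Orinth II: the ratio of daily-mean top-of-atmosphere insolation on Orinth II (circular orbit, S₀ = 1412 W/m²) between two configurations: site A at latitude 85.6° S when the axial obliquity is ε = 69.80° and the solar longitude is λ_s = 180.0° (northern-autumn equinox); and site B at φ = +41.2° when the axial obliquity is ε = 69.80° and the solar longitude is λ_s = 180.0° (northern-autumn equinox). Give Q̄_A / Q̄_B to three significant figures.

— Configuration A (φ=-85.6°):
Solar declination: sin δ = sin ε · sin λ_s = sin 69.80° × sin 180.0° = 0.00000, so δ = +0.000°.
cos H₀ = −tan(-85.6°) tan(+0.000°) = 0.0000, H₀ = 1.5708 rad.
Bracket: H₀ sin φ sin δ + cos φ cos δ sin H₀ = 1.5708×-0.99705×0.00000 + 0.07672×1.00000×1.00000 = -0.000000 + 0.076720 = 0.076720.
Q̄ = (S₀/π) × [bracket] = (1412/π) × 0.076720 = 34.482 W/m².
— Configuration B (φ=+41.2°):
Solar declination: sin δ = sin ε · sin λ_s = sin 69.80° × sin 180.0° = 0.00000, so δ = +0.000°.
cos H₀ = −tan(+41.2°) tan(+0.000°) = -0.0000, H₀ = 1.5708 rad.
Bracket: H₀ sin φ sin δ + cos φ cos δ sin H₀ = 1.5708×0.65869×0.00000 + 0.75241×1.00000×1.00000 = 0.000000 + 0.752410 = 0.752410.
Q̄ = (S₀/π) × [bracket] = (1412/π) × 0.752410 = 338.17 W/m².
Ratio Q̄_A / Q̄_B = 34.482 / 338.17 = 0.1020.

Q̄_A / Q̄_B ≈ 0.102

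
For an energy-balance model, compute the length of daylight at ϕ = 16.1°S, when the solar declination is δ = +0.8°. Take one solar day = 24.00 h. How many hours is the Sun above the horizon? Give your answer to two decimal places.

11.97 h

cos h₀ = −tan ϕ · tan δ = −tan(-16.1°) × tan(+0.800°) = 0.0040, so h₀ = 1.5668 rad = 89.77°.
Daylight = 2h₀/(2π) × 24.00 h = (1.5668/π) × 24.00 = 11.97 h.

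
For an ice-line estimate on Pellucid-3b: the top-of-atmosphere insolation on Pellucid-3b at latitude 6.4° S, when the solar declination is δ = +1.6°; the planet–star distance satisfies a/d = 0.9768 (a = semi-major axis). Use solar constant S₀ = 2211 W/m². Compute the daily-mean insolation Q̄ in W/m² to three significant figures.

cos H₀ = −tan(-6.4°) tan(+1.600°) = 0.0031, H₀ = 1.5677 rad.
Bracket: H₀ sin φ sin δ + cos φ cos δ sin H₀ = 1.5677×-0.11147×0.02792 + 0.99377×0.99961×1.00000 = -0.004879 + 0.993382 = 0.988503.
Inverse-square distance factor (a/d)² = 0.9768² = 0.954138.
Q̄ = (S₀/π) × 0.954138 × [bracket] = (2211/π) × 0.954138 × 0.988503 = 663.8 W/m².

Q̄ ≈ 664 W/m²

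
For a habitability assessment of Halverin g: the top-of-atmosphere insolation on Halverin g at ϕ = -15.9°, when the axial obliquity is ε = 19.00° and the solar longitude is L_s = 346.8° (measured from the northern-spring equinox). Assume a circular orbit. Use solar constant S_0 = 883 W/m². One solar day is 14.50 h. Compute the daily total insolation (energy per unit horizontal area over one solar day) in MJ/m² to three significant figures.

14.5 MJ/m²

Solar declination: sin δ = sin ε · sin L_s = sin 19.00° × sin 346.8° = -0.07434, so δ = -4.264°.
cos h₀ = −tan(-15.9°) tan(-4.264°) = -0.0212, h₀ = 1.5920 rad.
Bracket: h₀ sin ϕ sin δ + cos ϕ cos δ sin h₀ = 1.5920×-0.27396×-0.07434 + 0.96174×0.99723×0.99977 = 0.032423 + 0.958855 = 0.991278.
Q̄ = (S_0/π) × [bracket] = (883/π) × 0.991278 = 278.62 W/m².
Daily total = Q̄ × 14.50 h × 3600 s/h = 278.62 × 14.50 × 3600 / 10⁶ = 14.54 MJ/m².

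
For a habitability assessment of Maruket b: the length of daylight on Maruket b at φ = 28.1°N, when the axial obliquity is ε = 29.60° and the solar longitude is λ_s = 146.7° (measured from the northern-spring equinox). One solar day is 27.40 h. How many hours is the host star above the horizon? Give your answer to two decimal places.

15.02 h

Solar declination: sin δ = sin ε · sin λ_s = sin 29.60° × sin 146.7° = 0.27119, so δ = +15.735°.
cos H₀ = −tan φ · tan δ = −tan(+28.1°) × tan(+15.735°) = -0.1504, so H₀ = 1.7218 rad = 98.65°.
Daylight = 2H₀/(2π) × 27.40 h = (1.7218/π) × 27.40 = 15.02 h.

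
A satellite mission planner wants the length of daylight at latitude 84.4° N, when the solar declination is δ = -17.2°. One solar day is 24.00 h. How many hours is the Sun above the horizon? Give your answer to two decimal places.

0.00 h

cos h₀ = −tan ϕ · tan δ = 3.1571 ≥ 1, so the Sun never rises (polar night) and h₀ = 0.
Daylight = 2h₀/(2π) × 24.00 h = (0.0000/π) × 24.00 = 0.00 h.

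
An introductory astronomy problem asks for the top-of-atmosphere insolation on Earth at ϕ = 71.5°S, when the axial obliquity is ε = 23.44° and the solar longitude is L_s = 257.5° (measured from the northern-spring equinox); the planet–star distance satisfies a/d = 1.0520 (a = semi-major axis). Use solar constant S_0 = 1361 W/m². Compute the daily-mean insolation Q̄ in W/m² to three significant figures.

Solar declination: sin δ = sin ε · sin L_s = sin 23.44° × sin 257.5° = -0.38836, so δ = -22.852°.
cos h₀ = −tan(-71.5°) tan(-22.852°) = -1.2595 ≤ −1 ⇒ polar day, h₀ = π.
Bracket: h₀ sin ϕ sin δ + cos ϕ cos δ sin h₀ = 3.1416×-0.94832×-0.38836 + 0.31730×0.92151×0.00000 = 1.157018 + 0.000000 = 1.157018.
Inverse-square distance factor (a/d)² = 1.0520² = 1.106704.
Q̄ = (S_0/π) × 1.106704 × [bracket] = (1361/π) × 1.106704 × 1.157018 = 554.7 W/m².

Q̄ ≈ 555 W/m²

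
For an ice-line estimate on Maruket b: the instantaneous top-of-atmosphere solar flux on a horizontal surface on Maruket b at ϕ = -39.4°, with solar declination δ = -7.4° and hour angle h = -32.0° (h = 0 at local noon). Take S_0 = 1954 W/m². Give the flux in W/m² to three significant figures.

cos θ_z = sin ϕ sin δ + cos ϕ cos δ cos h = 0.081750 + 0.649857 = 0.731607.
Flux = S_0 · cos θ_z = 1954 × 0.731607 = 1430 W/m².

1.43e+03 W/m²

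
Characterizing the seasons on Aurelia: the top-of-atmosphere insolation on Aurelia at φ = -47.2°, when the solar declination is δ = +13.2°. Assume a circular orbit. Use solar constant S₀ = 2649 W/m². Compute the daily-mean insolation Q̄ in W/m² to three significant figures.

cos H₀ = −tan(-47.2°) tan(+13.200°) = 0.2533, H₀ = 1.3147 rad.
Bracket: H₀ sin φ sin δ + cos φ cos δ sin H₀ = 1.3147×-0.73373×0.22835 + 0.67944×0.97358×0.96739 = -0.220274 + 0.639918 = 0.419644.
Q̄ = (S₀/π) × [bracket] = (2649/π) × 0.419644 = 353.8 W/m².

Q̄ ≈ 354 W/m²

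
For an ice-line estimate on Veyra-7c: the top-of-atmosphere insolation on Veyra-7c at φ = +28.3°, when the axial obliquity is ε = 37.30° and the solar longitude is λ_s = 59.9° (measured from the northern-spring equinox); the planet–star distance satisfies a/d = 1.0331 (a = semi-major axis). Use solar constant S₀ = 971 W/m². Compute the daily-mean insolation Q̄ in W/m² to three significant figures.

Q̄ ≈ 390 W/m²

Solar declination: sin δ = sin ε · sin λ_s = sin 37.30° × sin 59.9° = 0.52427, so δ = +31.619°.
cos H₀ = −tan(+28.3°) tan(+31.619°) = -0.3315, H₀ = 1.9087 rad.
Bracket: H₀ sin φ sin δ + cos φ cos δ sin H₀ = 1.9087×0.47409×0.52427 + 0.88048×0.85155×0.94345 = 0.474410 + 0.707373 = 1.181783.
Inverse-square distance factor (a/d)² = 1.0331² = 1.067296.
Q̄ = (S₀/π) × 1.067296 × [bracket] = (971/π) × 1.067296 × 1.181783 = 389.8 W/m².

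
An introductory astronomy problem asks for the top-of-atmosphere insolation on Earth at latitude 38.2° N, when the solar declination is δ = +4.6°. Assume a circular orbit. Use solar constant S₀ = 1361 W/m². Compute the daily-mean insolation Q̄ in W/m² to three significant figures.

Q̄ ≈ 374 W/m²

cos H₀ = −tan(+38.2°) tan(+4.600°) = -0.0633, H₀ = 1.6342 rad.
Bracket: H₀ sin φ sin δ + cos φ cos δ sin H₀ = 1.6342×0.61841×0.08020 + 0.78586×0.99678×0.99799 = 0.081051 + 0.781755 = 0.862806.
Q̄ = (S₀/π) × [bracket] = (1361/π) × 0.862806 = 373.8 W/m².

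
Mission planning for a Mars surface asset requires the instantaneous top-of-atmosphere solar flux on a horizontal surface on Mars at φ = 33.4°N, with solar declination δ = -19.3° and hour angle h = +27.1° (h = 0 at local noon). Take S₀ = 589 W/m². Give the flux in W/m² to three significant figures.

306 W/m²

cos θ_z = sin φ sin δ + cos φ cos δ cos h = -0.181942 + 0.701426 = 0.519484.
Flux = S₀ · cos θ_z = 589 × 0.519484 = 306.0 W/m².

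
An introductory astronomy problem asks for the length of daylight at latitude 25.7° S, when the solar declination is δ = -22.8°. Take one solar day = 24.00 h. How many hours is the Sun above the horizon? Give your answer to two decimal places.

13.56 h

cos H₀ = −tan φ · tan δ = −tan(-25.7°) × tan(-22.800°) = -0.2023, so H₀ = 1.7745 rad = 101.67°.
Daylight = 2H₀/(2π) × 24.00 h = (1.7745/π) × 24.00 = 13.56 h.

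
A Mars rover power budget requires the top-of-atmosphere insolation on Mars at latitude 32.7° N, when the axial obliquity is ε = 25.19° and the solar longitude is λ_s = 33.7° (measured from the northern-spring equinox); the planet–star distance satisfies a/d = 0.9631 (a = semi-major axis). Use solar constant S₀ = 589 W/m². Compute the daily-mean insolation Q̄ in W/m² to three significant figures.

Solar declination: sin δ = sin ε · sin λ_s = sin 25.19° × sin 33.7° = 0.23615, so δ = +13.660°.
cos H₀ = −tan(+32.7°) tan(+13.660°) = -0.1560, H₀ = 1.7275 rad.
Bracket: H₀ sin φ sin δ + cos φ cos δ sin H₀ = 1.7275×0.54024×0.23615 + 0.84151×0.97172×0.98775 = 0.220390 + 0.807695 = 1.028085.
Inverse-square distance factor (a/d)² = 0.9631² = 0.927562.
Q̄ = (S₀/π) × 0.927562 × [bracket] = (589/π) × 0.927562 × 1.028085 = 178.8 W/m².

Q̄ ≈ 179 W/m²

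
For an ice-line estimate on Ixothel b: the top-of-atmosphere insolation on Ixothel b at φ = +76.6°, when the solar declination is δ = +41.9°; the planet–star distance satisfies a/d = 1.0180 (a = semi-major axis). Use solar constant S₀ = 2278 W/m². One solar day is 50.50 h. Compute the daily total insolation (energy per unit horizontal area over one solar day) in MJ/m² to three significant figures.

cos H₀ = −tan(+76.6°) tan(+41.900°) = -3.7663 ≤ −1 ⇒ polar day, H₀ = π.
Bracket: H₀ sin φ sin δ + cos φ cos δ sin H₀ = 3.1416×0.97278×0.66783 + 0.23175×0.74431×0.00000 = 2.040946 + 0.000000 = 2.040946.
Inverse-square distance factor (a/d)² = 1.0180² = 1.036324.
Q̄ = (S₀/π) × 1.036324 × [bracket] = (2278/π) × 1.036324 × 2.040946 = 1533.7 W/m².
Daily total = Q̄ × 50.50 h × 3600 s/h = 1533.7 × 50.50 × 3600 / 10⁶ = 278.8 MJ/m².

279 MJ/m²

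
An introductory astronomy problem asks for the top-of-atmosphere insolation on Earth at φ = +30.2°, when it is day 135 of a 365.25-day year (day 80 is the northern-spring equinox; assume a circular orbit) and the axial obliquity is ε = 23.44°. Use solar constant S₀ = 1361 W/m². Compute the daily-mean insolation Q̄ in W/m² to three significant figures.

Q̄ ≈ 472 W/m²

Solar longitude: λ_s = 360° × (135 − 80)/365.25 = 54.209°.
sin δ = sin 23.44° × sin 54.209° = 0.32267, so δ = +18.824°.
cos H₀ = −tan(+30.2°) tan(+18.824°) = -0.1984, H₀ = 1.7705 rad.
Bracket: H₀ sin φ sin δ + cos φ cos δ sin H₀ = 1.7705×0.50302×0.32267 + 0.86427×0.94651×0.98012 = 0.287369 + 0.801778 = 1.089147.
Q̄ = (S₀/π) × [bracket] = (1361/π) × 1.089147 = 471.8 W/m².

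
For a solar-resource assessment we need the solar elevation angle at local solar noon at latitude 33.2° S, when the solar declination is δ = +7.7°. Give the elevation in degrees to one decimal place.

At local noon the hour angle is zero, so the zenith angle equals |φ − δ| = |-33.2° − (+7.700°)| = 40.900°.
Elevation = 90° − 40.900° = 49.1°.

49.1°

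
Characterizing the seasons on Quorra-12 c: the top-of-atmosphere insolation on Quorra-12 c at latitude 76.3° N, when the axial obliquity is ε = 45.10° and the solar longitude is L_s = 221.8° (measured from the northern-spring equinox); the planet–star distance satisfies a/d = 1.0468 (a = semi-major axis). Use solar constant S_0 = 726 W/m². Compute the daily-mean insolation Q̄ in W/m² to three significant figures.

Solar declination: sin δ = sin ε · sin L_s = sin 45.10° × sin 221.8° = -0.47213, so δ = -28.173°.
cos h₀ = −tan(+76.3°) tan(-28.173°) = 2.1970 ≥ 1 ⇒ polar night, h₀ = 0 and Q̄ = 0.
Inverse-square distance factor (a/d)² = 1.0468² = 1.095790.

Q̄ ≈ 0.00 W/m²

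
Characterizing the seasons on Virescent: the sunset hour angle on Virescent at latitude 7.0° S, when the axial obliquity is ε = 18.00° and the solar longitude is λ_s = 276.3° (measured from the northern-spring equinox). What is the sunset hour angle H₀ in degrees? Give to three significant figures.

Solar declination: sin δ = sin ε · sin λ_s = sin 18.00° × sin 276.3° = -0.30715, so δ = -17.888°.
cos H₀ = −tan φ · tan δ = −tan(-7.0°) × tan(-17.888°) = -0.0396, so H₀ = 1.6104 rad = 92.27°.

H₀ = 92.3°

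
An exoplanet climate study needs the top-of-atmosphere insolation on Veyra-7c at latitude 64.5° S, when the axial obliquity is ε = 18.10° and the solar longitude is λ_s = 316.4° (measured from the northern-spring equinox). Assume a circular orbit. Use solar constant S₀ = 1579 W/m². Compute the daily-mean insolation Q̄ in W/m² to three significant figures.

Solar declination: sin δ = sin ε · sin λ_s = sin 18.10° × sin 316.4° = -0.21425, so δ = -12.371°.
cos H₀ = −tan(-64.5°) tan(-12.371°) = -0.4599, H₀ = 2.0486 rad.
Bracket: H₀ sin φ sin δ + cos φ cos δ sin H₀ = 2.0486×-0.90259×-0.21425 + 0.43051×0.97678×0.88799 = 0.396158 + 0.373412 = 0.769570.
Q̄ = (S₀/π) × [bracket] = (1579/π) × 0.769570 = 386.8 W/m².

Q̄ ≈ 387 W/m²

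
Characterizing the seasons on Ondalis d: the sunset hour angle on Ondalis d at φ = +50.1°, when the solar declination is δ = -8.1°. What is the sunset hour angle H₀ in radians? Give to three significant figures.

H₀ = 1.40 rad

cos H₀ = −tan φ · tan δ = −tan(+50.1°) × tan(-8.100°) = 0.1702, so H₀ = 1.3997 rad = 80.20°.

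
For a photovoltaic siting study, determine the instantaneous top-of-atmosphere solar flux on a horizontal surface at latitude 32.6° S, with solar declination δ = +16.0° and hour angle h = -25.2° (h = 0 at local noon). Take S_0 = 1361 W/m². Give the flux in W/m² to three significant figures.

795 W/m²

cos θ_z = sin ϕ sin δ + cos ϕ cos δ cos h = -0.148505 + 0.732745 = 0.584240.
Flux = S_0 · cos θ_z = 1361 × 0.584240 = 795.2 W/m².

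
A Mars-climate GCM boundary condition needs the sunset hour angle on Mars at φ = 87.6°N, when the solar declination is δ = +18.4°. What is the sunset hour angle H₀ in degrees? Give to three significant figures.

H₀ = 180°

Sunrise equation: cos H₀ = −tan φ · tan δ = -7.9369 ≤ −1, so the Sun never sets (polar day) and H₀ = π.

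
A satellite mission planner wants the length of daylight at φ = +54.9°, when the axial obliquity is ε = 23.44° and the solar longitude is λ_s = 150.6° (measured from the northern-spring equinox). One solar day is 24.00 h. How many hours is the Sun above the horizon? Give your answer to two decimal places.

14.19 h

Solar declination: sin δ = sin ε · sin λ_s = sin 23.44° × sin 150.6° = 0.19528, so δ = +11.261°.
cos H₀ = −tan φ · tan δ = −tan(+54.9°) × tan(+11.261°) = -0.2833, so H₀ = 1.8580 rad = 106.46°.
Daylight = 2H₀/(2π) × 24.00 h = (1.8580/π) × 24.00 = 14.19 h.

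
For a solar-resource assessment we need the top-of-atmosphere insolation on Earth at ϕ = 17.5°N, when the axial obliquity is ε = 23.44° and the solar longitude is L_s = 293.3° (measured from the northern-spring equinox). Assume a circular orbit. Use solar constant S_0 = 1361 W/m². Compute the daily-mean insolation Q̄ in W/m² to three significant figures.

Solar declination: sin δ = sin ε · sin L_s = sin 23.44° × sin 293.3° = -0.36535, so δ = -21.429°.
cos h₀ = −tan(+17.5°) tan(-21.429°) = 0.1237, h₀ = 1.4467 rad.
Bracket: h₀ sin ϕ sin δ + cos ϕ cos δ sin h₀ = 1.4467×0.30071×-0.36535 + 0.95372×0.93087×0.99231 = -0.158941 + 0.880962 = 0.722021.
Q̄ = (S_0/π) × [bracket] = (1361/π) × 0.722021 = 312.8 W/m².

Q̄ ≈ 313 W/m²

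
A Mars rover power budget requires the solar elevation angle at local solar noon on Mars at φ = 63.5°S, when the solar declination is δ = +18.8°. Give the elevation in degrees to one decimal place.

7.7°

At local noon the hour angle is zero, so the zenith angle equals |φ − δ| = |-63.5° − (+18.800°)| = 82.300°.
Elevation = 90° − 82.300° = 7.7°.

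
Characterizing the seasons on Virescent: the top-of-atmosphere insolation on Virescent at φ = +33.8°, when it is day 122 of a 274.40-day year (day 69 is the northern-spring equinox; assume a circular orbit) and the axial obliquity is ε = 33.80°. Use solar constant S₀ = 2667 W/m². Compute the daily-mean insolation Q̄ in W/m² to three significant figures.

Q̄ ≈ 1.04e+03 W/m²

Solar longitude: λ_s = 360° × (122 − 69)/274.40 = 69.534°.
sin δ = sin 33.80° × sin 69.534° = 0.52118, so δ = +31.411°.
cos H₀ = −tan(+33.8°) tan(+31.411°) = -0.4088, H₀ = 1.9919 rad.
Bracket: H₀ sin φ sin δ + cos φ cos δ sin H₀ = 1.9919×0.55630×0.52118 + 0.83098×0.85345×0.91262 = 0.577516 + 0.647230 = 1.224746.
Q̄ = (S₀/π) × [bracket] = (2667/π) × 1.224746 = 1040 W/m².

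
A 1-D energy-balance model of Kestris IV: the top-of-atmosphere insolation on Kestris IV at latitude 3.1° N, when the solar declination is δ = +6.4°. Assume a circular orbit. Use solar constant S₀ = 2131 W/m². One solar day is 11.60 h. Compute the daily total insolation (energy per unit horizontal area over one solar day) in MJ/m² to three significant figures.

28.4 MJ/m²

cos H₀ = −tan(+3.1°) tan(+6.400°) = -0.0061, H₀ = 1.5769 rad.
Bracket: H₀ sin φ sin δ + cos φ cos δ sin H₀ = 1.5769×0.05408×0.11147 + 0.99854×0.99377×0.99998 = 0.009506 + 0.992299 = 1.001805.
Q̄ = (S₀/π) × [bracket] = (2131/π) × 1.001805 = 679.54 W/m².
Daily total = Q̄ × 11.60 h × 3600 s/h = 679.54 × 11.60 × 3600 / 10⁶ = 28.38 MJ/m².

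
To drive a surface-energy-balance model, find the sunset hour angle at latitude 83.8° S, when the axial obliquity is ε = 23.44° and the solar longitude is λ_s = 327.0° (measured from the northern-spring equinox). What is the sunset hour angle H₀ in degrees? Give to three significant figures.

Solar declination: sin δ = sin ε · sin λ_s = sin 23.44° × sin 327.0° = -0.21665, so δ = -12.512°.
Sunrise equation: cos H₀ = −tan φ · tan δ = -2.0428 ≤ −1, so the Sun never sets (polar day) and H₀ = π.

H₀ = 180°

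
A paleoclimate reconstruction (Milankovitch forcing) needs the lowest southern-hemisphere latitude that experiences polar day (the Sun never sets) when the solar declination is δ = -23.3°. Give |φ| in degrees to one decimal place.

Polar day requires cos H₀ = −tan φ tan δ ≤ −1, i.e. tan φ tan δ ≥ 1.
The boundary is |tan φ| · |tan δ| = 1, so |φ| = 90° − |δ| = 90° − 23.3° = 66.7° in the southern hemisphere.

|φ| = 66.7°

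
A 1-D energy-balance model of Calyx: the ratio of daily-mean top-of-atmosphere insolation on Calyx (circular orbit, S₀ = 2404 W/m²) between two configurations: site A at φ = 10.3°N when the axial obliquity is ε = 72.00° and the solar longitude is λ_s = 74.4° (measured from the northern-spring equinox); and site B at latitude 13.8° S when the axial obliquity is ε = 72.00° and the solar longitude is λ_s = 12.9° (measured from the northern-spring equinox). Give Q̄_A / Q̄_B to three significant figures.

— Configuration A (φ=+10.3°):
Solar declination: sin δ = sin ε · sin λ_s = sin 72.00° × sin 74.4° = 0.91602, so δ = +66.351°.
cos H₀ = −tan(+10.3°) tan(+66.351°) = -0.4150, H₀ = 1.9987 rad.
Bracket: H₀ sin φ sin δ + cos φ cos δ sin H₀ = 1.9987×0.17880×0.91602 + 0.98389×0.40113×0.90982 = 0.327356 + 0.359077 = 0.686433.
Q̄ = (S₀/π) × [bracket] = (2404/π) × 0.686433 = 525.27 W/m².
— Configuration B (φ=-13.8°):
Solar declination: sin δ = sin ε · sin λ_s = sin 72.00° × sin 12.9° = 0.21232, so δ = +12.259°.
cos H₀ = −tan(-13.8°) tan(+12.259°) = 0.0534, H₀ = 1.5174 rad.
Bracket: H₀ sin φ sin δ + cos φ cos δ sin H₀ = 1.5174×-0.23853×0.21232 + 0.97113×0.97720×0.99857 = -0.076848 + 0.947631 = 0.870783.
Q̄ = (S₀/π) × [bracket] = (2404/π) × 0.870783 = 666.34 W/m².
Ratio Q̄_A / Q̄_B = 525.27 / 666.34 = 0.7883.

Q̄_A / Q̄_B ≈ 0.788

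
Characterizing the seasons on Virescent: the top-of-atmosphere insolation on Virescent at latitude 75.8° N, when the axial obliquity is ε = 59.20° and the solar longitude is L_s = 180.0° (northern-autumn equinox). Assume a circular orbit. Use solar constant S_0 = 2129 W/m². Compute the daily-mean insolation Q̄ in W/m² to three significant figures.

Solar declination: sin δ = sin ε · sin L_s = sin 59.20° × sin 180.0° = 0.00000, so δ = +0.000°.
cos h₀ = −tan(+75.8°) tan(+0.000°) = -0.0000, h₀ = 1.5708 rad.
Bracket: h₀ sin ϕ sin δ + cos ϕ cos δ sin h₀ = 1.5708×0.96945×0.00000 + 0.24531×1.00000×1.00000 = 0.000000 + 0.245310 = 0.245310.
Q̄ = (S_0/π) × [bracket] = (2129/π) × 0.245310 = 166.2 W/m².

Q̄ ≈ 166 W/m²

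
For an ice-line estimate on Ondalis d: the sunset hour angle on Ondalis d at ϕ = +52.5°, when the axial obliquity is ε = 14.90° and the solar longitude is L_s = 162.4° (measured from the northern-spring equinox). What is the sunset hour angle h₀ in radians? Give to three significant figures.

Solar declination: sin δ = sin ε · sin L_s = sin 14.90° × sin 162.4° = 0.07775, so δ = +4.459°.
cos h₀ = −tan ϕ · tan δ = −tan(+52.5°) × tan(+4.459°) = -0.1016, so h₀ = 1.6726 rad = 95.83°.

h₀ = 1.67 rad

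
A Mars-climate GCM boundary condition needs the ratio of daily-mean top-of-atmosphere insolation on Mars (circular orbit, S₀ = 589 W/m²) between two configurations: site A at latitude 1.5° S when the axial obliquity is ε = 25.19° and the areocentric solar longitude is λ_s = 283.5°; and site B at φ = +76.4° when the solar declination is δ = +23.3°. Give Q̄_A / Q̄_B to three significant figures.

— Configuration A (φ=-1.5°):
sin δ = sin 25.19° × sin 283.5° = -0.41386, so δ = -24.448°.
cos H₀ = −tan(-1.5°) tan(-24.448°) = -0.0119, H₀ = 1.5827 rad.
Bracket: H₀ sin φ sin δ + cos φ cos δ sin H₀ = 1.5827×-0.02618×-0.41386 + 0.99966×0.91034×0.99993 = 0.017148 + 0.909967 = 0.927115.
Q̄ = (S₀/π) × [bracket] = (589/π) × 0.927115 = 173.82 W/m².
— Configuration B (φ=+76.4°):
cos H₀ = −tan(+76.4°) tan(+23.300°) = -1.7802 ≤ −1 ⇒ polar day, H₀ = π.
Bracket: H₀ sin φ sin δ + cos φ cos δ sin H₀ = 3.1416×0.97196×0.39555 + 0.23514×0.91845×0.00000 = 1.207816 + 0.000000 = 1.207816.
Q̄ = (S₀/π) × [bracket] = (589/π) × 1.207816 = 226.45 W/m².
Ratio Q̄_A / Q̄_B = 173.82 / 226.45 = 0.7676.

Q̄_A / Q̄_B ≈ 0.768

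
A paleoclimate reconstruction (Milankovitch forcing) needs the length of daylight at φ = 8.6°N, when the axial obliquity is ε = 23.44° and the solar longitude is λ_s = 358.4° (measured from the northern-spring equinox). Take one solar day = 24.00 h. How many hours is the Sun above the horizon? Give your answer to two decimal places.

Solar declination: sin δ = sin ε · sin λ_s = sin 23.44° × sin 358.4° = -0.01111, so δ = -0.636°.
cos H₀ = −tan φ · tan δ = −tan(+8.6°) × tan(-0.636°) = 0.0017, so H₀ = 1.5691 rad = 89.90°.
Daylight = 2H₀/(2π) × 24.00 h = (1.5691/π) × 24.00 = 11.99 h.

11.99 h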